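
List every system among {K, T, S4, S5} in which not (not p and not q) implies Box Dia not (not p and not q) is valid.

S5-tableau for the negation not (not (not p and not q) implies Box Dia not (not p and not q)):
1. not (not (not p and not q) implies Box Dia not (not p and not q)), w0
2. not (not p and not q), w0
3. not Box Dia not (not p and not q), w0
4. q, w0
5. not Dia not (not p and not q), w1
6. not p and not q, w0
7. not p, w0
8. not q, w0
Accessibility: w0Rw0, w0Rw1, w1Rw0, w1Rw1
Branch closes: q and not q both at w0.
Every branch closes (one shown): valid in S5.
S4-tableau for the negation not (not (not p and not q) implies Box Dia not (not p and not q)):
1. not (not (not p and not q) implies Box Dia not (not p and not q)), w0
2. not (not p and not q), w0
3. not Box Dia not (not p and not q), w0
4. q, w0
5. not Dia not (not p and not q), w1
6. not p and not q, w1
7. not p, w1
8. not q, w1
Accessibility: w0Rw0, w0Rw1, w1Rw1
Complete open branch: countermodel on an S4-frame, so not valid in S4, nor in K, T (the same frame is also a K-frame and a T-frame).

S5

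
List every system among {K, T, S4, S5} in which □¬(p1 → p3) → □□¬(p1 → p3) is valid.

S4, S5

S4-tableau for the negation ¬(□¬(p1 → p3) → □□¬(p1 → p3)):
1. ¬(□¬(p1 → p3) → □□¬(p1 → p3)), u
2. □¬(p1 → p3), u
3. ¬□□¬(p1 → p3), u
4. ¬(p1 → p3), u
5. p1, u
6. ¬p3, u
7. ¬□¬(p1 → p3), v
8. ¬(p1 → p3), v
9. p1, v
10. ¬p3, v
11. p1 → p3, w
12. ¬(p1 → p3), w
13. p1, w
14. ¬p3, w
15. p3, w
Accessibility: uRu, uRv, uRw, vRv, vRw, wRw
Branch closes: p3 and ¬p3 both at w.
Every branch closes (one shown): valid in S4, hence also in S5 (every theorem of S4 is a theorem of S5).
T-tableau for the negation ¬(□¬(p1 → p3) → □□¬(p1 → p3)):
1. ¬(□¬(p1 → p3) → □□¬(p1 → p3)), u
2. □¬(p1 → p3), u
3. ¬□□¬(p1 → p3), u
4. ¬(p1 → p3), u
5. p1, u
6. ¬p3, u
7. ¬□¬(p1 → p3), v
8. ¬(p1 → p3), v
9. p1, v
10. ¬p3, v
11. p1 → p3, w
12. p3, w
Accessibility: uRu, uRv, vRv, vRw, wRw
Complete open branch: countermodel on a T-frame, so not valid in T, nor in K (the same frame is also a K-frame).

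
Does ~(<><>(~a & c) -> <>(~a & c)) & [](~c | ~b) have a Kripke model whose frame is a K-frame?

1. ~(<><>(~a & c) -> <>(~a & c)) & [](~c | ~b), w0
2. ~(<><>(~a & c) -> <>(~a & c)), w0   [&-rule on 1]
3. [](~c | ~b), w0   [&-rule on 1]
4. <><>(~a & c), w0   [~->-rule on 2]
5. ~<>(~a & c), w0   [~->-rule on 2]
6. <>(~a & c), w1   [<>-rule on 4: fresh world w1, w0Rw1]
7. ~c | ~b, w1   [[]-rule on 3 via w0Rw1]
8. ~(~a & c), w1   [~<>-rule on 5 via w0Rw1]
9. ~b, w1   [|-rule on 7 (branches; this branch)]
10. ~c, w1   [~&-rule on 8 (branches; this branch)]
11. ~a & c, w2   [<>-rule on 6: fresh world w2, w1Rw2]
12. ~a, w2   [&-rule on 11]
13. c, w2   [&-rule on 11]
Accessibility: w0Rw1, w1Rw2

Yes, satisfiable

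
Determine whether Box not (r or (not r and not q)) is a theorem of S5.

Not valid

Tableau for the negation not Box not (r or (not r and not q)):
1. not Box not (r or (not r and not q)), u
2. r or (not r and not q), v
3. not r and not q, v
4. not r, v
5. not q, v
Accessibility: uRu, uRv, vRu, vRv
The negation has an open branch (countermodel exists).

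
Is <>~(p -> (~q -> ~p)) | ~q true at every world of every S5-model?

Tableau for the negation ~(<>~(p -> (~q -> ~p)) | ~q):
1. ~(<>~(p -> (~q -> ~p)) | ~q), u
2. ~<>~(p -> (~q -> ~p)), u   [~|-rule on 1]
3. q, u   [~|-rule on 1]
4. p -> (~q -> ~p), u   [~<>-rule on 2 via uRu]
5. ~q -> ~p, u   [->-rule on 4 (branches; this branch)]
6. ~p, u   [->-rule on 5 (branches; this branch)]
Accessibility: uRu
The negation has an open branch (countermodel exists).

Invalid (countermodel exists)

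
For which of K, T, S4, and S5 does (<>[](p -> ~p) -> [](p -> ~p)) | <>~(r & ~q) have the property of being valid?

S5

S5-tableau for the negation ~((<>[](p -> ~p) -> [](p -> ~p)) | <>~(r & ~q)):
1. ~((<>[](p -> ~p) -> [](p -> ~p)) | <>~(r & ~q)), 0
2. ~(<>[](p -> ~p) -> [](p -> ~p)), 0   [~|-rule on 1]
3. ~<>~(r & ~q), 0   [~|-rule on 1]
4. <>[](p -> ~p), 0   [~->-rule on 2]
5. ~[](p -> ~p), 0   [~->-rule on 2]
6. r & ~q, 0   [~<>-rule on 3 via 0R0]
7. r, 0   [&-rule on 6]
8. ~q, 0   [&-rule on 6]
9. [](p -> ~p), 1   [<>-rule on 4: fresh world 1, 0R1]
10. r & ~q, 1   [~<>-rule on 3 via 0R1]
11. r, 1   [&-rule on 10]
12. ~q, 1   [&-rule on 10]
13. p -> ~p, 0   [[]-rule on 9 via 1R0]
14. p -> ~p, 1   [[]-rule on 9 via 1R1]
15. ~p, 0   [->-rule on 13 (branches; this branch)]
16. ~p, 1   [->-rule on 14 (branches; this branch)]
17. ~(p -> ~p), 2   [~[]-rule on 5: fresh world 2, 0R2]
18. p, 2   [~->-rule on 17]
19. r & ~q, 2   [~<>-rule on 3 via 0R2]
20. r, 2   [&-rule on 19]
21. ~q, 2   [&-rule on 19]
22. p -> ~p, 2   [[]-rule on 9 via 1R2]
23. ~p, 2   [->-rule on 22 (branches; this branch)]
Accessibility: 0R0, 0R1, 0R2, 1R0, 1R1, 1R2, 2R0, 2R1, 2R2
Branch closes: p and ~p both at 2.
Every branch closes (one shown): valid in S5.
S4-tableau for the negation ~((<>[](p -> ~p) -> [](p -> ~p)) | <>~(r & ~q)):
1. ~((<>[](p -> ~p) -> [](p -> ~p)) | <>~(r & ~q)), 0
2. ~(<>[](p -> ~p) -> [](p -> ~p)), 0   [~|-rule on 1]
3. ~<>~(r & ~q), 0   [~|-rule on 1]
4. <>[](p -> ~p), 0   [~->-rule on 2]
5. ~[](p -> ~p), 0   [~->-rule on 2]
6. r & ~q, 0   [~<>-rule on 3 via 0R0]
7. r, 0   [&-rule on 6]
8. ~q, 0   [&-rule on 6]
9. [](p -> ~p), 1   [<>-rule on 4: fresh world 1, 0R1]
10. r & ~q, 1   [~<>-rule on 3 via 0R1]
11. r, 1   [&-rule on 10]
12. ~q, 1   [&-rule on 10]
13. p -> ~p, 1   [[]-rule on 9 via 1R1]
14. ~p, 1   [->-rule on 13 (branches; this branch)]
15. ~(p -> ~p), 2   [~[]-rule on 5: fresh world 2, 0R2]
16. p, 2   [~->-rule on 15]
17. r & ~q, 2   [~<>-rule on 3 via 0R2]
18. r, 2   [&-rule on 17]
19. ~q, 2   [&-rule on 17]
Accessibility: 0R0, 0R1, 0R2, 1R1, 2R2
Complete open branch: countermodel on an S4-frame, so not valid in S4, nor in K, T (the same frame is also a K-frame and a T-frame).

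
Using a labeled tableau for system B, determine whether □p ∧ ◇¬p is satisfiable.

1. □p ∧ ◇¬p, w0
2. □p, w0
3. ◇¬p, w0
4. p, w0
5. ¬p, w1
6. p, w1
Accessibility: w0Rw0, w0Rw1, w1Rw0, w1Rw1
Branch closes: p and ¬p both at w1.
All branches of the tableau close; one closing branch shown above.

Unsatisfiable (every branch closes)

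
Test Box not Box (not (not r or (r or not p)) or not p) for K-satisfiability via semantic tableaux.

Yes, satisfiable

1. Box not Box (not (not r or (r or not p)) or not p), w0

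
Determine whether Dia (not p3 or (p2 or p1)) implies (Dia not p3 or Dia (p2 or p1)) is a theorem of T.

Tableau for the negation not (Dia (not p3 or (p2 or p1)) implies (Dia not p3 or Dia (p2 or p1))):
1. not (Dia (not p3 or (p2 or p1)) implies (Dia not p3 or Dia (p2 or p1))), w0
2. Dia (not p3 or (p2 or p1)), w0   [neg-implies-rule on 1]
3. not (Dia not p3 or Dia (p2 or p1)), w0   [neg-implies-rule on 1]
4. not Dia not p3, w0   [neg-or-rule on 3]
5. not Dia (p2 or p1), w0   [neg-or-rule on 3]
6. p3, w0   [neg-Dia-rule on 4 via w0Rw0]
7. not (p2 or p1), w0   [neg-Dia-rule on 5 via w0Rw0]
8. not p2, w0   [neg-or-rule on 7]
9. not p1, w0   [neg-or-rule on 7]
10. not p3 or (p2 or p1), w1   [Dia-rule on 2: fresh world w1, w0Rw1]
11. p3, w1   [neg-Dia-rule on 4 via w0Rw1]
12. not (p2 or p1), w1   [neg-Dia-rule on 5 via w0Rw1]
13. not p2, w1   [neg-or-rule on 12]
14. not p1, w1   [neg-or-rule on 12]
15. p2 or p1, w1   [or-rule on 10 (branches; this branch)]
16. p1, w1   [or-rule on 15 (branches; this branch)]
Accessibility: w0Rw0, w0Rw1, w1Rw1
Branch closes: p1 and not p1 both at w1.
Every branch of the negation's tableau closes; the branch above is one of them.

Valid in T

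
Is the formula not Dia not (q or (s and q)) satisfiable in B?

1. not Dia not (q or (s and q)), w0
2. q or (s and q), w0
3. s and q, w0
4. s, w0
5. q, w0
Accessibility: w0Rw0

Satisfiable (open branch found)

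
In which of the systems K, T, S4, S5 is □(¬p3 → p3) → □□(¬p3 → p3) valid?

T-tableau for the negation ¬(□(¬p3 → p3) → □□(¬p3 → p3)):
1. ¬(□(¬p3 → p3) → □□(¬p3 → p3)), u
2. □(¬p3 → p3), u   [¬→-rule on 1]
3. ¬□□(¬p3 → p3), u   [¬→-rule on 1]
4. ¬p3 → p3, u   [□-rule on 2 via uRu]
5. p3, u   [→-rule on 4 (branches; this branch)]
6. ¬□(¬p3 → p3), v   [¬□-rule on 3: fresh world v, uRv]
7. ¬p3 → p3, v   [□-rule on 2 via uRv]
8. p3, v   [→-rule on 7 (branches; this branch)]
9. ¬(¬p3 → p3), w   [¬□-rule on 6: fresh world w, vRw]
10. ¬p3, w   [¬→-rule on 9]
Accessibility: uRu, uRv, vRv, vRw, wRw
Complete open branch: countermodel on a T-frame, so not valid in T, nor in K (the same frame is also a K-frame).
S4-tableau for the negation ¬(□(¬p3 → p3) → □□(¬p3 → p3)):
1. ¬(□(¬p3 → p3) → □□(¬p3 → p3)), u
2. □(¬p3 → p3), u   [¬→-rule on 1]
3. ¬□□(¬p3 → p3), u   [¬→-rule on 1]
4. ¬p3 → p3, u   [□-rule on 2 via uRu]
5. p3, u   [→-rule on 4 (branches; this branch)]
6. ¬□(¬p3 → p3), v   [¬□-rule on 3: fresh world v, uRv]
7. ¬p3 → p3, v   [□-rule on 2 via uRv]
8. p3, v   [→-rule on 7 (branches; this branch)]
9. ¬(¬p3 → p3), w   [¬□-rule on 6: fresh world w, vRw]
10. ¬p3, w   [¬→-rule on 9]
11. ¬p3 → p3, w   [□-rule on 2 via uRw]
12. p3, w   [→-rule on 11 (branches; this branch)]
Accessibility: uRu, uRv, uRw, vRv, vRw, wRw
Branch closes: p3 and ¬p3 both at w.
Every branch closes (one shown): valid in S4, hence also in S5 (every theorem of S4 is a theorem of S5).

S4, S5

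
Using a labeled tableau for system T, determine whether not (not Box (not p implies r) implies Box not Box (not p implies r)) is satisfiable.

1. not (not Box (not p implies r) implies Box not Box (not p implies r)), u
2. not Box (not p implies r), u   [neg-implies-rule on 1]
3. not Box not Box (not p implies r), u   [neg-implies-rule on 1]
4. not (not p implies r), v   [neg-Box-rule on 2: fresh world v, uRv]
5. not p, v   [neg-implies-rule on 4]
6. not r, v   [neg-implies-rule on 4]
7. Box (not p implies r), w   [neg-Box-rule on 3: fresh world w, uRw]
8. not p implies r, w   [Box-rule on 7 via wRw]
9. r, w   [implies-rule on 8 (branches; this branch)]
Accessibility: uRu, uRv, uRw, vRv, wRw

Satisfiable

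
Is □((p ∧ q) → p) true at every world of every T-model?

Valid

Tableau for the negation ¬□((p ∧ q) → p):
1. ¬□((p ∧ q) → p), u
2. ¬((p ∧ q) → p), v
3. p ∧ q, v
4. ¬p, v
5. p, v
6. q, v
Accessibility: uRu, uRv, vRv
Branch closes: p and ¬p both at v.
Every branch of the negation's tableau closes; the branch above is one of them.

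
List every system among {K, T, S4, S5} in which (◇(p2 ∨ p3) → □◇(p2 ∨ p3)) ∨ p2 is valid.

S4-tableau for the negation ¬((◇(p2 ∨ p3) → □◇(p2 ∨ p3)) ∨ p2):
1. ¬((◇(p2 ∨ p3) → □◇(p2 ∨ p3)) ∨ p2), u
2. ¬(◇(p2 ∨ p3) → □◇(p2 ∨ p3)), u
3. ¬p2, u
4. ◇(p2 ∨ p3), u
5. ¬□◇(p2 ∨ p3), u
6. p2 ∨ p3, v
7. p3, v
8. ¬◇(p2 ∨ p3), w
9. ¬(p2 ∨ p3), w
10. ¬p2, w
11. ¬p3, w
Accessibility: uRu, uRv, uRw, vRv, wRw
Complete open branch: countermodel on an S4-frame, so not valid in S4, nor in K, T (the same frame is also a K-frame and a T-frame).
S5-tableau for the negation ¬((◇(p2 ∨ p3) → □◇(p2 ∨ p3)) ∨ p2):
1. ¬((◇(p2 ∨ p3) → □◇(p2 ∨ p3)) ∨ p2), u
2. ¬(◇(p2 ∨ p3) → □◇(p2 ∨ p3)), u
3. ¬p2, u
4. ◇(p2 ∨ p3), u
5. ¬□◇(p2 ∨ p3), u
6. p2 ∨ p3, v
7. p3, v
8. ¬◇(p2 ∨ p3), w
9. ¬(p2 ∨ p3), u
10. ¬p3, u
11. ¬(p2 ∨ p3), v
12. ¬p2, v
13. ¬p3, v
Accessibility: uRu, uRv, uRw, vRu, vRv, vRw, wRu, wRv, wRw
Branch closes: p3 and ¬p3 both at v.
Every branch closes (one shown): valid in S5.

S5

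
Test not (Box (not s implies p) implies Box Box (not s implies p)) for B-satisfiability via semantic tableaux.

Satisfiable (open branch found)

1. not (Box (not s implies p) implies Box Box (not s implies p)), u
2. Box (not s implies p), u
3. not Box Box (not s implies p), u
4. not s implies p, u
5. p, u
6. not Box (not s implies p), v
7. not s implies p, v
8. p, v
9. not (not s implies p), w
10. not s, w
11. not p, w
Accessibility: uRu, uRv, vRu, vRv, vRw, wRv, wRw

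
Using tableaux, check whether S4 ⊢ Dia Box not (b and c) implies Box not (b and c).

No, not valid

Tableau for the negation not (Dia Box not (b and c) implies Box not (b and c)):
1. not (Dia Box not (b and c) implies Box not (b and c)), w0
2. Dia Box not (b and c), w0   [neg-implies-rule on 1]
3. not Box not (b and c), w0   [neg-implies-rule on 1]
4. Box not (b and c), w1   [Dia-rule on 2: fresh world w1, w0Rw1]
5. not (b and c), w1   [Box-rule on 4 via w1Rw1]
6. not c, w1   [neg-and-rule on 5 (branches; this branch)]
7. b and c, w2   [neg-Box-rule on 3: fresh world w2, w0Rw2]
8. b, w2   [and-rule on 7]
9. c, w2   [and-rule on 7]
Accessibility: w0Rw0, w0Rw1, w0Rw2, w1Rw1, w2Rw2
The negation has an open branch (countermodel exists).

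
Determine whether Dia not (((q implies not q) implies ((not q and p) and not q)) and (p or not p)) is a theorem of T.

Tableau for the negation not Dia not (((q implies not q) implies ((not q and p) and not q)) and (p or not p)):
1. not Dia not (((q implies not q) implies ((not q and p) and not q)) and (p or not p)), u
2. ((q implies not q) implies ((not q and p) and not q)) and (p or not p), u
3. (q implies not q) implies ((not q and p) and not q), u
4. p or not p, u
5. (not q and p) and not q, u
6. not q and p, u
7. not q, u
8. p, u
Accessibility: uRu
The negation has an open branch (countermodel exists).

Not valid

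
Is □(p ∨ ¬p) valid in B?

Yes, valid

Tableau for the negation ¬□(p ∨ ¬p):
1. ¬□(p ∨ ¬p), w0
2. ¬(p ∨ ¬p), w1   [¬□-rule on 1: fresh world w1, w0Rw1]
3. ¬p, w1   [¬∨-rule on 2]
4. p, w1   [¬∨-rule on 2]
Accessibility: w0Rw0, w0Rw1, w1Rw0, w1Rw1
Branch closes: p and ¬p both at w1.
Every branch of the negation's tableau closes; the branch above is one of them.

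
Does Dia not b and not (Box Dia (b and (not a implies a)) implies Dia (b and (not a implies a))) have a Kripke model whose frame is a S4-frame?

Unsatisfiable (every branch closes)

1. Dia not b and not (Box Dia (b and (not a implies a)) implies Dia (b and (not a implies a))), 0
2. Dia not b, 0   [and-rule on 1]
3. not (Box Dia (b and (not a implies a)) implies Dia (b and (not a implies a))), 0   [and-rule on 1]
4. Box Dia (b and (not a implies a)), 0   [neg-implies-rule on 3]
5. not Dia (b and (not a implies a)), 0   [neg-implies-rule on 3]
6. Dia (b and (not a implies a)), 0   [Box-rule on 4 via 0R0]
7. not (b and (not a implies a)), 0   [neg-Dia-rule on 5 via 0R0]
8. not (not a implies a), 0   [neg-and-rule on 7 (branches; this branch)]
9. not a, 0   [neg-implies-rule on 8]
10. not b, 1   [Dia-rule on 2: fresh world 1, 0R1]
11. Dia (b and (not a implies a)), 1   [Box-rule on 4 via 0R1]
12. not (b and (not a implies a)), 1   [neg-Dia-rule on 5 via 0R1]
13. not (not a implies a), 1   [neg-and-rule on 12 (branches; this branch)]
14. not a, 1   [neg-implies-rule on 13]
15. b and (not a implies a), 2   [Dia-rule on 6: fresh world 2, 0R2]
16. b, 2   [and-rule on 15]
17. not a implies a, 2   [and-rule on 15]
18. Dia (b and (not a implies a)), 2   [Box-rule on 4 via 0R2]
19. not (b and (not a implies a)), 2   [neg-Dia-rule on 5 via 0R2]
20. a, 2   [implies-rule on 17 (branches; this branch)]
21. not (not a implies a), 2   [neg-and-rule on 19 (branches; this branch)]
22. not a, 2   [neg-implies-rule on 21]
Accessibility: 0R0, 0R1, 0R2, 1R1, 2R2
Branch closes: a and not a both at 2.
All branches of the tableau close; one closing branch shown above.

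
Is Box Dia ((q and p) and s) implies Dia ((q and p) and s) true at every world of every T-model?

Yes, valid

Tableau for the negation not (Box Dia ((q and p) and s) implies Dia ((q and p) and s)):
1. not (Box Dia ((q and p) and s) implies Dia ((q and p) and s)), 0
2. Box Dia ((q and p) and s), 0
3. not Dia ((q and p) and s), 0
4. Dia ((q and p) and s), 0
5. not ((q and p) and s), 0
6. not (q and p), 0
7. not p, 0
8. (q and p) and s, 1
9. q and p, 1
10. s, 1
11. q, 1
12. p, 1
13. Dia ((q and p) and s), 1
14. not ((q and p) and s), 1
15. not (q and p), 1
16. not p, 1
Accessibility: 0R0, 0R1, 1R1
Branch closes: p and not p both at 1.
Every branch of the negation's tableau closes; the branch above is one of them.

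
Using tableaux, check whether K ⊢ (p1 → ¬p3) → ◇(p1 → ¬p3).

No, not valid

Tableau for the negation ¬((p1 → ¬p3) → ◇(p1 → ¬p3)):
1. ¬((p1 → ¬p3) → ◇(p1 → ¬p3)), w0
2. p1 → ¬p3, w0   [¬→-rule on 1]
3. ¬◇(p1 → ¬p3), w0   [¬→-rule on 1]
4. ¬p3, w0   [→-rule on 2 (branches; this branch)]
The negation has an open branch (countermodel exists).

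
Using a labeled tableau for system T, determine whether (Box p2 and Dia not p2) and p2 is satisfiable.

Unsatisfiable

1. (Box p2 and Dia not p2) and p2, 0
2. Box p2 and Dia not p2, 0
3. p2, 0
4. Box p2, 0
5. Dia not p2, 0
6. not p2, 1
7. p2, 1
Accessibility: 0R0, 0R1, 1R1
Branch closes: p2 and not p2 both at 1.
Every branch closes; the branch above is one of them.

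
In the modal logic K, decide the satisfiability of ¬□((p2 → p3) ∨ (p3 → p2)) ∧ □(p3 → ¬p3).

Unsatisfiable (every branch closes)

1. ¬□((p2 → p3) ∨ (p3 → p2)) ∧ □(p3 → ¬p3), 0
2. ¬□((p2 → p3) ∨ (p3 → p2)), 0
3. □(p3 → ¬p3), 0
4. ¬((p2 → p3) ∨ (p3 → p2)), 1
5. ¬(p2 → p3), 1
6. ¬(p3 → p2), 1
7. p2, 1
8. ¬p3, 1
9. p3, 1
10. ¬p2, 1
Accessibility: 0R1
Branch closes: p3 and ¬p3 both at 1.
(One branch shown.) All branches close.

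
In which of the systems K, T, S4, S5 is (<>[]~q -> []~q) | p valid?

S4-tableau for the negation ~((<>[]~q -> []~q) | p):
1. ~((<>[]~q -> []~q) | p), u
2. ~(<>[]~q -> []~q), u
3. ~p, u
4. <>[]~q, u
5. ~[]~q, u
6. []~q, v
7. ~q, v
8. q, w
Accessibility: uRu, uRv, uRw, vRv, wRw
Complete open branch: countermodel on an S4-frame, so not valid in S4, nor in K, T (the same frame is also a K-frame and a T-frame).
S5-tableau for the negation ~((<>[]~q -> []~q) | p):
1. ~((<>[]~q -> []~q) | p), u
2. ~(<>[]~q -> []~q), u
3. ~p, u
4. <>[]~q, u
5. ~[]~q, u
6. []~q, v
7. ~q, u
8. ~q, v
9. q, w
10. ~q, w
Accessibility: uRu, uRv, uRw, vRu, vRv, vRw, wRu, wRv, wRw
Branch closes: q and ~q both at w.
Every branch closes (one shown): valid in S5.

S5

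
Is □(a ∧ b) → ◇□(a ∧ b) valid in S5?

Valid in S5

Tableau for the negation ¬(□(a ∧ b) → ◇□(a ∧ b)):
1. ¬(□(a ∧ b) → ◇□(a ∧ b)), 0
2. □(a ∧ b), 0   [¬→-rule on 1]
3. ¬◇□(a ∧ b), 0   [¬→-rule on 1]
4. a ∧ b, 0   [□-rule on 2 via 0R0]
5. a, 0   [∧-rule on 4]
6. b, 0   [∧-rule on 4]
7. ¬□(a ∧ b), 0   [¬◇-rule on 3 via 0R0]
8. ¬(a ∧ b), 1   [¬□-rule on 7: fresh world 1, 0R1]
9. a ∧ b, 1   [□-rule on 2 via 0R1]
10. a, 1   [∧-rule on 9]
11. b, 1   [∧-rule on 9]
12. ¬□(a ∧ b), 1   [¬◇-rule on 3 via 0R1]
13. ¬b, 1   [¬∧-rule on 8 (branches; this branch)]
Accessibility: 0R0, 0R1, 1R0, 1R1
Branch closes: b and ¬b both at 1.
Every branch of the negation's tableau closes; the branch above is one of them.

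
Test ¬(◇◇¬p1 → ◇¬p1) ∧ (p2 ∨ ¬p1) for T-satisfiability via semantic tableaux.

1. ¬(◇◇¬p1 → ◇¬p1) ∧ (p2 ∨ ¬p1), 0
2. ¬(◇◇¬p1 → ◇¬p1), 0
3. p2 ∨ ¬p1, 0
4. ◇◇¬p1, 0
5. ¬◇¬p1, 0
6. p1, 0
7. p2, 0
8. ◇¬p1, 1
9. p1, 1
10. ¬p1, 2
Accessibility: 0R0, 0R1, 1R1, 1R2, 2R2

Satisfiable (open branch found)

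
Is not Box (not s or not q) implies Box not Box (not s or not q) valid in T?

Tableau for the negation not (not Box (not s or not q) implies Box not Box (not s or not q)):
1. not (not Box (not s or not q) implies Box not Box (not s or not q)), 0
2. not Box (not s or not q), 0
3. not Box not Box (not s or not q), 0
4. not (not s or not q), 1
5. s, 1
6. q, 1
7. Box (not s or not q), 2
8. not s or not q, 2
9. not q, 2
Accessibility: 0R0, 0R1, 0R2, 1R1, 2R2
The negation has an open branch (countermodel exists).

No, not valid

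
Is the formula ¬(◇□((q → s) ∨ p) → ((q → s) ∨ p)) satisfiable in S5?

No, unsatisfiable

1. ¬(◇□((q → s) ∨ p) → ((q → s) ∨ p)), u
2. ◇□((q → s) ∨ p), u
3. ¬((q → s) ∨ p), u
4. ¬(q → s), u
5. ¬p, u
6. q, u
7. ¬s, u
8. □((q → s) ∨ p), v
9. (q → s) ∨ p, u
10. (q → s) ∨ p, v
11. q → s, u
12. p, v
13. s, u
Accessibility: uRu, uRv, vRu, vRv
Branch closes: s and ¬s both at u.
(One branch shown.) All branches close.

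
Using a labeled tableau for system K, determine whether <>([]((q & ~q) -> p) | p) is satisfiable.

1. <>([]((q & ~q) -> p) | p), u
2. []((q & ~q) -> p) | p, v   [<>-rule on 1: fresh world v, uRv]
3. p, v   [|-rule on 2 (branches; this branch)]
Accessibility: uRv

Satisfiable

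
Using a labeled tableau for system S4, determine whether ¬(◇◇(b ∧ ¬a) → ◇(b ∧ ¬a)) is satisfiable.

Unsatisfiable

1. ¬(◇◇(b ∧ ¬a) → ◇(b ∧ ¬a)), w0
2. ◇◇(b ∧ ¬a), w0   [¬→-rule on 1]
3. ¬◇(b ∧ ¬a), w0   [¬→-rule on 1]
4. ¬(b ∧ ¬a), w0   [¬◇-rule on 3 via w0Rw0]
5. a, w0   [¬∧-rule on 4 (branches; this branch)]
6. ◇(b ∧ ¬a), w1   [◇-rule on 2: fresh world w1, w0Rw1]
7. ¬(b ∧ ¬a), w1   [¬◇-rule on 3 via w0Rw1]
8. a, w1   [¬∧-rule on 7 (branches; this branch)]
9. b ∧ ¬a, w2   [◇-rule on 6: fresh world w2, w1Rw2]
10. b, w2   [∧-rule on 9]
11. ¬a, w2   [∧-rule on 9]
12. ¬(b ∧ ¬a), w2   [¬◇-rule on 3 via w0Rw2]
13. a, w2   [¬∧-rule on 12 (branches; this branch)]
Accessibility: w0Rw0, w0Rw1, w0Rw2, w1Rw1, w1Rw2, w2Rw2
Branch closes: a and ¬a both at w2.
(One branch shown.) All branches close.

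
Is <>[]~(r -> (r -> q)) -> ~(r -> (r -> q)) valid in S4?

No, not valid

Tableau for the negation ~(<>[]~(r -> (r -> q)) -> ~(r -> (r -> q))):
1. ~(<>[]~(r -> (r -> q)) -> ~(r -> (r -> q))), w0
2. <>[]~(r -> (r -> q)), w0   [~->-rule on 1]
3. r -> (r -> q), w0   [~->-rule on 1]
4. r -> q, w0   [->-rule on 3 (branches; this branch)]
5. q, w0   [->-rule on 4 (branches; this branch)]
6. []~(r -> (r -> q)), w1   [<>-rule on 2: fresh world w1, w0Rw1]
7. ~(r -> (r -> q)), w1   [[]-rule on 6 via w1Rw1]
8. r, w1   [~->-rule on 7]
9. ~(r -> q), w1   [~->-rule on 7]
10. ~q, w1   [~->-rule on 9]
Accessibility: w0Rw0, w0Rw1, w1Rw1
The negation has an open branch (countermodel exists).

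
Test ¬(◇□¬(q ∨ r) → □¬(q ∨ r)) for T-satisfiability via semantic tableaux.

Satisfiable (open branch found)

1. ¬(◇□¬(q ∨ r) → □¬(q ∨ r)), w0
2. ◇□¬(q ∨ r), w0
3. ¬□¬(q ∨ r), w0
4. □¬(q ∨ r), w1
5. ¬(q ∨ r), w1
6. ¬q, w1
7. ¬r, w1
8. q ∨ r, w2
9. r, w2
Accessibility: w0Rw0, w0Rw1, w0Rw2, w1Rw1, w2Rw2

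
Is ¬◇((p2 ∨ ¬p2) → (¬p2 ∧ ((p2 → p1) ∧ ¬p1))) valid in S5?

Tableau for the negation ◇((p2 ∨ ¬p2) → (¬p2 ∧ ((p2 → p1) ∧ ¬p1))):
1. ◇((p2 ∨ ¬p2) → (¬p2 ∧ ((p2 → p1) ∧ ¬p1))), u
2. (p2 ∨ ¬p2) → (¬p2 ∧ ((p2 → p1) ∧ ¬p1)), v   [◇-rule on 1: fresh world v, uRv]
3. ¬p2 ∧ ((p2 → p1) ∧ ¬p1), v   [→-rule on 2 (branches; this branch)]
4. ¬p2, v   [∧-rule on 3]
5. (p2 → p1) ∧ ¬p1, v   [∧-rule on 3]
6. p2 → p1, v   [∧-rule on 5]
7. ¬p1, v   [∧-rule on 5]
Accessibility: uRu, uRv, vRu, vRv
The negation has an open branch (countermodel exists).

Not valid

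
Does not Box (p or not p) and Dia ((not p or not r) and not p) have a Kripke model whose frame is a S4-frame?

1. not Box (p or not p) and Dia ((not p or not r) and not p), u
2. not Box (p or not p), u
3. Dia ((not p or not r) and not p), u
4. not (p or not p), v
5. not p, v
6. p, v
Accessibility: uRu, uRv, vRv
Branch closes: p and not p both at v.
Every branch closes; the branch above is one of them.

Unsatisfiable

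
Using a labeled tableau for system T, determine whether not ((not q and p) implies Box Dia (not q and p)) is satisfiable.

1. not ((not q and p) implies Box Dia (not q and p)), u
2. not q and p, u
3. not Box Dia (not q and p), u
4. not q, u
5. p, u
6. not Dia (not q and p), v
7. not (not q and p), v
8. not p, v
Accessibility: uRu, uRv, vRv

Satisfiable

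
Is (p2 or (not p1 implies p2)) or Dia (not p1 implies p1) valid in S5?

Tableau for the negation not ((p2 or (not p1 implies p2)) or Dia (not p1 implies p1)):
1. not ((p2 or (not p1 implies p2)) or Dia (not p1 implies p1)), u
2. not (p2 or (not p1 implies p2)), u   [neg-or-rule on 1]
3. not Dia (not p1 implies p1), u   [neg-or-rule on 1]
4. not p2, u   [neg-or-rule on 2]
5. not (not p1 implies p2), u   [neg-or-rule on 2]
6. not p1, u   [neg-implies-rule on 5]
7. not (not p1 implies p1), u   [neg-Dia-rule on 3 via uRu]
Accessibility: uRu
The negation has an open branch (countermodel exists).

Not valid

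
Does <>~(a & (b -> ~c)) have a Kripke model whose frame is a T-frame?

1. <>~(a & (b -> ~c)), w0
2. ~(a & (b -> ~c)), w1   [<>-rule on 1: fresh world w1, w0Rw1]
3. ~(b -> ~c), w1   [~&-rule on 2 (branches; this branch)]
4. b, w1   [~->-rule on 3]
5. c, w1   [~->-rule on 3]
Accessibility: w0Rw0, w0Rw1, w1Rw1

Satisfiable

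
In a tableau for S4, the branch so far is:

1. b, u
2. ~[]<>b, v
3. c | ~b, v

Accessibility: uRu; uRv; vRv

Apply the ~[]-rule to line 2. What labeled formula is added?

a fresh world w with vRw, and ~<>b at w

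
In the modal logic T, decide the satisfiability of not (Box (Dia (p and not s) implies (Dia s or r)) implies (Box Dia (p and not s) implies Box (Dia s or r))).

1. not (Box (Dia (p and not s) implies (Dia s or r)) implies (Box Dia (p and not s) implies Box (Dia s or r))), u
2. Box (Dia (p and not s) implies (Dia s or r)), u
3. not (Box Dia (p and not s) implies Box (Dia s or r)), u
4. Box Dia (p and not s), u
5. not Box (Dia s or r), u
6. Dia (p and not s) implies (Dia s or r), u
7. Dia (p and not s), u
8. Dia s or r, u
9. Dia s, u
10. not (Dia s or r), v
11. not Dia s, v
12. not r, v
13. Dia (p and not s) implies (Dia s or r), v
14. Dia (p and not s), v
15. not s, v
16. Dia s or r, v
17. Dia s, v
18. p and not s, w
19. p, w
20. not s, w
21. Dia (p and not s) implies (Dia s or r), w
22. Dia (p and not s), w
23. Dia s or r, w
24. r, w
25. s, x
26. Dia (p and not s) implies (Dia s or r), x
27. Dia (p and not s), x
28. not Dia (p and not s), x
29. not (p and not s), x
30. p and not s, y
31. p, y
32. not s, y
33. s, z
34. not s, z
Accessibility: uRu, uRv, uRw, uRx, vRv, vRy, vRz, wRw, xRx, yRy, zRz
Branch closes: s and not s both at z.
Every branch closes; the branch above is one of them.

Unsatisfiable (every branch closes)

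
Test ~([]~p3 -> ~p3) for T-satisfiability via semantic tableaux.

Unsatisfiable

1. ~([]~p3 -> ~p3), u
2. []~p3, u
3. p3, u
4. ~p3, u
Accessibility: uRu
Branch closes: p3 and ~p3 both at u.
Every branch closes; the branch above is one of them.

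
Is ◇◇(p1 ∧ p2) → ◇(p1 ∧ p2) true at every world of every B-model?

Tableau for the negation ¬(◇◇(p1 ∧ p2) → ◇(p1 ∧ p2)):
1. ¬(◇◇(p1 ∧ p2) → ◇(p1 ∧ p2)), 0
2. ◇◇(p1 ∧ p2), 0
3. ¬◇(p1 ∧ p2), 0
4. ¬(p1 ∧ p2), 0
5. ¬p2, 0
6. ◇(p1 ∧ p2), 1
7. ¬(p1 ∧ p2), 1
8. ¬p2, 1
9. p1 ∧ p2, 2
10. p1, 2
11. p2, 2
Accessibility: 0R0, 0R1, 1R0, 1R1, 1R2, 2R1, 2R2
The negation has an open branch (countermodel exists).

Invalid (countermodel exists)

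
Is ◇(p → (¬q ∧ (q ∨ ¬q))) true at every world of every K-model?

Tableau for the negation ¬◇(p → (¬q ∧ (q ∨ ¬q))):
1. ¬◇(p → (¬q ∧ (q ∨ ¬q))), u
The negation has an open branch (countermodel exists).

No, not valid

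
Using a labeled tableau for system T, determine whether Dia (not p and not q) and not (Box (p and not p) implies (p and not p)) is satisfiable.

Unsatisfiable (every branch closes)

1. Dia (not p and not q) and not (Box (p and not p) implies (p and not p)), w0
2. Dia (not p and not q), w0   [and-rule on 1]
3. not (Box (p and not p) implies (p and not p)), w0   [and-rule on 1]
4. Box (p and not p), w0   [neg-implies-rule on 3]
5. not (p and not p), w0   [neg-implies-rule on 3]
6. p and not p, w0   [Box-rule on 4 via w0Rw0]
7. p, w0   [and-rule on 6]
8. not p, w0   [and-rule on 6]
Accessibility: w0Rw0
Branch closes: p and not p both at w0.
Every branch closes; the branch above is one of them.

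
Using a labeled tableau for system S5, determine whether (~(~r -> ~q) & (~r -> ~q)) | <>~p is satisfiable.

1. (~(~r -> ~q) & (~r -> ~q)) | <>~p, w0
2. <>~p, w0   [|-rule on 1 (branches; this branch)]
3. ~p, w1   [<>-rule on 2: fresh world w1, w0Rw1]
Accessibility: w0Rw0, w0Rw1, w1Rw0, w1Rw1

Yes, satisfiable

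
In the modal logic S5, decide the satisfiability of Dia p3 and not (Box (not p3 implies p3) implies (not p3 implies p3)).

No, unsatisfiable

1. Dia p3 and not (Box (not p3 implies p3) implies (not p3 implies p3)), 0
2. Dia p3, 0   [and-rule on 1]
3. not (Box (not p3 implies p3) implies (not p3 implies p3)), 0   [and-rule on 1]
4. Box (not p3 implies p3), 0   [neg-implies-rule on 3]
5. not (not p3 implies p3), 0   [neg-implies-rule on 3]
6. not p3, 0   [neg-implies-rule on 5]
7. not p3 implies p3, 0   [Box-rule on 4 via 0R0]
8. p3, 0   [implies-rule on 7 (branches; this branch)]
Accessibility: 0R0
Branch closes: p3 and not p3 both at 0.
All branches of the tableau close; one closing branch shown above.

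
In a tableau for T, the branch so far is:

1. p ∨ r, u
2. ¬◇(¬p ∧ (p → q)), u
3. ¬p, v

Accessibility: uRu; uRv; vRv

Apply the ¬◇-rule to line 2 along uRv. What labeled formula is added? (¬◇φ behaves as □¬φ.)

¬(¬p ∧ (p → q)), v

¬◇φ behaves as □¬φ: propagate the negated body to each accessible world.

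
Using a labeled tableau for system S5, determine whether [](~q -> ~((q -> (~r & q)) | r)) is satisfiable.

Satisfiable

1. [](~q -> ~((q -> (~r & q)) | r)), u
2. ~q -> ~((q -> (~r & q)) | r), u
3. q, u
Accessibility: uRu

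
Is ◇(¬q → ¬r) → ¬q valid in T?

No, not valid

Tableau for the negation ¬(◇(¬q → ¬r) → ¬q):
1. ¬(◇(¬q → ¬r) → ¬q), w0
2. ◇(¬q → ¬r), w0
3. q, w0
4. ¬q → ¬r, w1
5. ¬r, w1
Accessibility: w0Rw0, w0Rw1, w1Rw1
The negation has an open branch (countermodel exists).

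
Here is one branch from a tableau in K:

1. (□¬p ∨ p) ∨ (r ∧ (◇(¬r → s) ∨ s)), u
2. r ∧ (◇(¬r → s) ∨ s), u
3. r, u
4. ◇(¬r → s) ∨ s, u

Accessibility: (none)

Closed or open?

No, open

There is no literal clash: for every atom and world, at most one sign appears.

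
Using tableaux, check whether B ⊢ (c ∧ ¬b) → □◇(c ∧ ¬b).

Tableau for the negation ¬((c ∧ ¬b) → □◇(c ∧ ¬b)):
1. ¬((c ∧ ¬b) → □◇(c ∧ ¬b)), 0
2. c ∧ ¬b, 0
3. ¬□◇(c ∧ ¬b), 0
4. c, 0
5. ¬b, 0
6. ¬◇(c ∧ ¬b), 1
7. ¬(c ∧ ¬b), 0
8. ¬(c ∧ ¬b), 1
9. b, 0
Accessibility: 0R0, 0R1, 1R0, 1R1
Branch closes: b and ¬b both at 0.
Every branch of the negation's tableau closes; the branch above is one of them.

Valid in B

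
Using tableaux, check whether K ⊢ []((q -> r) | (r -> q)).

Tableau for the negation ~[]((q -> r) | (r -> q)):
1. ~[]((q -> r) | (r -> q)), w0
2. ~((q -> r) | (r -> q)), w1   [~[]-rule on 1: fresh world w1, w0Rw1]
3. ~(q -> r), w1   [~|-rule on 2]
4. ~(r -> q), w1   [~|-rule on 2]
5. q, w1   [~->-rule on 3]
6. ~r, w1   [~->-rule on 3]
7. r, w1   [~->-rule on 4]
8. ~q, w1   [~->-rule on 4]
Accessibility: w0Rw1
Branch closes: r and ~r both at w1.
Every branch of the negation's tableau closes; the branch above is one of them.

Valid in K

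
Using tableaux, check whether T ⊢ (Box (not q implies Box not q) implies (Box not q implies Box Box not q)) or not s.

Tableau for the negation not ((Box (not q implies Box not q) implies (Box not q implies Box Box not q)) or not s):
1. not ((Box (not q implies Box not q) implies (Box not q implies Box Box not q)) or not s), 0
2. not (Box (not q implies Box not q) implies (Box not q implies Box Box not q)), 0   [neg-or-rule on 1]
3. s, 0   [neg-or-rule on 1]
4. Box (not q implies Box not q), 0   [neg-implies-rule on 2]
5. not (Box not q implies Box Box not q), 0   [neg-implies-rule on 2]
6. Box not q, 0   [neg-implies-rule on 5]
7. not Box Box not q, 0   [neg-implies-rule on 5]
8. not q implies Box not q, 0   [Box-rule on 4 via 0R0]
9. not q, 0   [Box-rule on 6 via 0R0]
10. not Box not q, 1   [neg-Box-rule on 7: fresh world 1, 0R1]
11. not q implies Box not q, 1   [Box-rule on 4 via 0R1]
12. not q, 1   [Box-rule on 6 via 0R1]
13. Box not q, 1   [implies-rule on 11 (branches; this branch)]
14. q, 2   [neg-Box-rule on 10: fresh world 2, 1R2]
15. not q, 2   [Box-rule on 13 via 1R2]
Accessibility: 0R0, 0R1, 1R1, 1R2, 2R2
Branch closes: q and not q both at 2.
Every branch of the negation's tableau closes; the branch above is one of them.

Valid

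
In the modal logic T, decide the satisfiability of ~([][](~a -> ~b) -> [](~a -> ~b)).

1. ~([][](~a -> ~b) -> [](~a -> ~b)), w0
2. [][](~a -> ~b), w0
3. ~[](~a -> ~b), w0
4. [](~a -> ~b), w0
5. ~a -> ~b, w0
6. ~b, w0
7. ~(~a -> ~b), w1
8. ~a, w1
9. b, w1
10. [](~a -> ~b), w1
11. ~a -> ~b, w1
12. ~b, w1
Accessibility: w0Rw0, w0Rw1, w1Rw1
Branch closes: b and ~b both at w1.
Every branch closes; the branch above is one of them.

Unsatisfiable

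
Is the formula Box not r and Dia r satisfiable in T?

Unsatisfiable

1. Box not r and Dia r, w0
2. Box not r, w0   [and-rule on 1]
3. Dia r, w0   [and-rule on 1]
4. not r, w0   [Box-rule on 2 via w0Rw0]
5. r, w1   [Dia-rule on 3: fresh world w1, w0Rw1]
6. not r, w1   [Box-rule on 2 via w0Rw1]
Accessibility: w0Rw0, w0Rw1, w1Rw1
Branch closes: r and not r both at w1.
(One branch shown.) All branches close.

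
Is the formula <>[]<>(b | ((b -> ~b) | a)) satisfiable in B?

1. <>[]<>(b | ((b -> ~b) | a)), 0
2. []<>(b | ((b -> ~b) | a)), 1
3. <>(b | ((b -> ~b) | a)), 0
4. <>(b | ((b -> ~b) | a)), 1
5. b | ((b -> ~b) | a), 2
6. (b -> ~b) | a, 2
7. a, 2
8. b | ((b -> ~b) | a), 3
9. <>(b | ((b -> ~b) | a)), 3
10. (b -> ~b) | a, 3
11. a, 3
12. b | ((b -> ~b) | a), 4
13. (b -> ~b) | a, 4
14. a, 4
Accessibility: 0R0, 0R1, 0R2, 1R0, 1R1, 1R3, 2R0, 2R2, 3R1, 3R3, 3R4, 4R3, 4R4

Yes, satisfiable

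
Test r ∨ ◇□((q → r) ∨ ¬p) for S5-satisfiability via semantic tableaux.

Satisfiable (open branch found)

1. r ∨ ◇□((q → r) ∨ ¬p), w0
2. ◇□((q → r) ∨ ¬p), w0
3. □((q → r) ∨ ¬p), w1
4. (q → r) ∨ ¬p, w0
5. (q → r) ∨ ¬p, w1
6. ¬p, w0
7. ¬p, w1
Accessibility: w0Rw0, w0Rw1, w1Rw0, w1Rw1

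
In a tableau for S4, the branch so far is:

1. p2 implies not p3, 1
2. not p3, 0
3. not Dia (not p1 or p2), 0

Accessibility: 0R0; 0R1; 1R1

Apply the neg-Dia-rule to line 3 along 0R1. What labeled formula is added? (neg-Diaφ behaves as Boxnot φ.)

neg-Diaφ behaves as Boxnot φ: propagate the negated body to each accessible world.

not (not p1 or p2), 1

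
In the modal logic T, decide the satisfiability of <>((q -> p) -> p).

1. <>((q -> p) -> p), w0
2. (q -> p) -> p, w1
3. p, w1
Accessibility: w0Rw0, w0Rw1, w1Rw1

Satisfiable (open branch found)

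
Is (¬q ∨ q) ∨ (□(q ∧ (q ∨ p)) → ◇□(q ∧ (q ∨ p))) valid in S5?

Valid

Tableau for the negation ¬((¬q ∨ q) ∨ (□(q ∧ (q ∨ p)) → ◇□(q ∧ (q ∨ p)))):
1. ¬((¬q ∨ q) ∨ (□(q ∧ (q ∨ p)) → ◇□(q ∧ (q ∨ p)))), 0
2. ¬(¬q ∨ q), 0   [¬∨-rule on 1]
3. ¬(□(q ∧ (q ∨ p)) → ◇□(q ∧ (q ∨ p))), 0   [¬∨-rule on 1]
4. q, 0   [¬∨-rule on 2]
5. ¬q, 0   [¬∨-rule on 2]
Accessibility: 0R0
Branch closes: q and ¬q both at 0.
Every branch of the negation's tableau closes; the branch above is one of them.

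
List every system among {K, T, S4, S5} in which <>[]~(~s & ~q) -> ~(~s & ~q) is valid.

S5

S4-tableau for the negation ~(<>[]~(~s & ~q) -> ~(~s & ~q)):
1. ~(<>[]~(~s & ~q) -> ~(~s & ~q)), 0
2. <>[]~(~s & ~q), 0   [~->-rule on 1]
3. ~s & ~q, 0   [~->-rule on 1]
4. ~s, 0   [&-rule on 3]
5. ~q, 0   [&-rule on 3]
6. []~(~s & ~q), 1   [<>-rule on 2: fresh world 1, 0R1]
7. ~(~s & ~q), 1   [[]-rule on 6 via 1R1]
8. q, 1   [~&-rule on 7 (branches; this branch)]
Accessibility: 0R0, 0R1, 1R1
Complete open branch: countermodel on an S4-frame, so not valid in S4, nor in K, T (the same frame is also a K-frame and a T-frame).
S5-tableau for the negation ~(<>[]~(~s & ~q) -> ~(~s & ~q)):
1. ~(<>[]~(~s & ~q) -> ~(~s & ~q)), 0
2. <>[]~(~s & ~q), 0   [~->-rule on 1]
3. ~s & ~q, 0   [~->-rule on 1]
4. ~s, 0   [&-rule on 3]
5. ~q, 0   [&-rule on 3]
6. []~(~s & ~q), 1   [<>-rule on 2: fresh world 1, 0R1]
7. ~(~s & ~q), 0   [[]-rule on 6 via 1R0]
8. ~(~s & ~q), 1   [[]-rule on 6 via 1R1]
9. q, 0   [~&-rule on 7 (branches; this branch)]
Accessibility: 0R0, 0R1, 1R0, 1R1
Branch closes: q and ~q both at 0.
Every branch closes (one shown): valid in S5.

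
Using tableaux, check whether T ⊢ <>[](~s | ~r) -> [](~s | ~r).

Tableau for the negation ~(<>[](~s | ~r) -> [](~s | ~r)):
1. ~(<>[](~s | ~r) -> [](~s | ~r)), 0
2. <>[](~s | ~r), 0
3. ~[](~s | ~r), 0
4. [](~s | ~r), 1
5. ~s | ~r, 1
6. ~r, 1
7. ~(~s | ~r), 2
8. s, 2
9. r, 2
Accessibility: 0R0, 0R1, 0R2, 1R1, 2R2
The negation has an open branch (countermodel exists).

No, not valid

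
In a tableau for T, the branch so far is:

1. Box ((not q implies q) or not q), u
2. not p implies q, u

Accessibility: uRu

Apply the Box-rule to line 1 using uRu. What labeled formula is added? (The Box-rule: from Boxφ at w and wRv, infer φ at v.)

(not q implies q) or not q, u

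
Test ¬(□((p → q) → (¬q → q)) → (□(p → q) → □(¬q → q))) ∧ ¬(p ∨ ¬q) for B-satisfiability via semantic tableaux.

1. ¬(□((p → q) → (¬q → q)) → (□(p → q) → □(¬q → q))) ∧ ¬(p ∨ ¬q), u
2. ¬(□((p → q) → (¬q → q)) → (□(p → q) → □(¬q → q))), u   [∧-rule on 1]
3. ¬(p ∨ ¬q), u   [∧-rule on 1]
4. □((p → q) → (¬q → q)), u   [¬→-rule on 2]
5. ¬(□(p → q) → □(¬q → q)), u   [¬→-rule on 2]
6. ¬p, u   [¬∨-rule on 3]
7. q, u   [¬∨-rule on 3]
8. □(p → q), u   [¬→-rule on 5]
9. ¬□(¬q → q), u   [¬→-rule on 5]
10. (p → q) → (¬q → q), u   [□-rule on 4 via uRu]
11. p → q, u   [□-rule on 8 via uRu]
12. ¬q → q, u   [→-rule on 10 (branches; this branch)]
13. ¬(¬q → q), v   [¬□-rule on 9: fresh world v, uRv]
14. ¬q, v   [¬→-rule on 13]
15. (p → q) → (¬q → q), v   [□-rule on 4 via uRv]
16. p → q, v   [□-rule on 8 via uRv]
17. ¬q → q, v   [→-rule on 15 (branches; this branch)]
18. ¬p, v   [→-rule on 16 (branches; this branch)]
19. q, v   [→-rule on 17 (branches; this branch)]
Accessibility: uRu, uRv, vRu, vRv
Branch closes: q and ¬q both at v.
All branches of the tableau close; one closing branch shown above.

Unsatisfiable (every branch closes)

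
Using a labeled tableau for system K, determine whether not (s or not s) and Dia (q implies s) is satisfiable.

No, unsatisfiable

1. not (s or not s) and Dia (q implies s), 0
2. not (s or not s), 0   [and-rule on 1]
3. Dia (q implies s), 0   [and-rule on 1]
4. not s, 0   [neg-or-rule on 2]
5. s, 0   [neg-or-rule on 2]
Branch closes: s and not s both at 0.
(One branch shown.) All branches close.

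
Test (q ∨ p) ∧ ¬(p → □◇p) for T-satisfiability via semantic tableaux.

1. (q ∨ p) ∧ ¬(p → □◇p), w0
2. q ∨ p, w0   [∧-rule on 1]
3. ¬(p → □◇p), w0   [∧-rule on 1]
4. p, w0   [¬→-rule on 3]
5. ¬□◇p, w0   [¬→-rule on 3]
6. ¬◇p, w1   [¬□-rule on 5: fresh world w1, w0Rw1]
7. ¬p, w1   [¬◇-rule on 6 via w1Rw1]
Accessibility: w0Rw0, w0Rw1, w1Rw1

Satisfiable (open branch found)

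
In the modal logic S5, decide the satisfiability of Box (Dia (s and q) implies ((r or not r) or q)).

Yes, satisfiable

1. Box (Dia (s and q) implies ((r or not r) or q)), w0
2. Dia (s and q) implies ((r or not r) or q), w0
3. (r or not r) or q, w0
4. q, w0
Accessibility: w0Rw0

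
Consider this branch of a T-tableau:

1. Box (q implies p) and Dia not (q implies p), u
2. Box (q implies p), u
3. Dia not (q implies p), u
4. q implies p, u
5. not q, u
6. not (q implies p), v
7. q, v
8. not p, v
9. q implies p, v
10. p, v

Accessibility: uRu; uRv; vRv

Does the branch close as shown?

Closed

Both p and not p appear at v.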